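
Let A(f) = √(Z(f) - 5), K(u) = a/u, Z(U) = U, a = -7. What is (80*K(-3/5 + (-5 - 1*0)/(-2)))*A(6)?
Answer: -5600/19 ≈ -294.74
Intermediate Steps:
K(u) = -7/u
A(f) = √(-5 + f) (A(f) = √(f - 5) = √(-5 + f))
(80*K(-3/5 + (-5 - 1*0)/(-2)))*A(6) = (80*(-7/(-3/5 + (-5 - 1*0)/(-2))))*√(-5 + 6) = (80*(-7/(-3*⅕ + (-5 + 0)*(-½))))*√1 = (80*(-7/(-⅗ - 5*(-½))))*1 = (80*(-7/(-⅗ + 5/2)))*1 = (80*(-7/19/10))*1 = (80*(-7*10/19))*1 = (80*(-70/19))*1 = -5600/19*1 = -5600/19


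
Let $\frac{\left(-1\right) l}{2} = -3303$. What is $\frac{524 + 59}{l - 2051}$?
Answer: $\frac{583}{4555} \approx 0.12799$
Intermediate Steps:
$l = 6606$ ($l = \left(-2\right) \left(-3303\right) = 6606$)
$\frac{524 + 59}{l - 2051} = \frac{524 + 59}{6606 - 2051} = \frac{583}{4555}$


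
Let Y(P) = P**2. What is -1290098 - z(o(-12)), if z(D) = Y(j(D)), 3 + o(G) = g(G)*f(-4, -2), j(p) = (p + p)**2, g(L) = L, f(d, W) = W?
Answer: -4401794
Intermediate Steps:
j(p) = 4*p**2 (j(p) = (2*p)**2 = 4*p**2)
o(G) = -3 - 2*G (o(G) = -3 + G*(-2) = -3 - 2*G)
z(D) = 16*D**4 (z(D) = (4*D**2)**2 = 16*D**4)
-1290098 - z(o(-12)) = -1290098 - 16*(-3 - 2*(-12))**4 = -1290098 - 16*(-3 + 24)**4 = -1290098 - 16*21**4 = -1290098 - 16*194481 = -1290098 - 1*3111696 = -1290098 - 3111696 = -4401794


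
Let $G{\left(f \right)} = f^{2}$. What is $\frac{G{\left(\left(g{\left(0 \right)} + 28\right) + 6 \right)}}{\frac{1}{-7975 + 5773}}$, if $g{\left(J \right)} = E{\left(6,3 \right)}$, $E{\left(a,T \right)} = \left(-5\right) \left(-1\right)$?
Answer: $-3349242$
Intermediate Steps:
$E{\left(a,T \right)} = 5$
$g{\left(J \right)} = 5$
$\frac{G{\left(\left(g{\left(0 \right)} + 28\right) + 6 \right)}}{\frac{1}{-7975 + 5773}} = \frac{\left(\left(5 + 28\right) + 6\right)^{2}}{\frac{1}{-7975 + 5773}} = \frac{\left(33 + 6\right)^{2}}{\frac{1}{-2202}} = \frac{39^{2}}{- \frac{1}{2202}} = 1521 \left(-2202\right) = -3349242$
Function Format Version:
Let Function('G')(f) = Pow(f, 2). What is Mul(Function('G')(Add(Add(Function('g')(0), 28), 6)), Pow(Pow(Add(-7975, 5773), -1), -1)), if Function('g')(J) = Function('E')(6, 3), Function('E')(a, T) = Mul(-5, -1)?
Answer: -3349242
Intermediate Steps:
Function('E')(a, T) = 5
Function('g')(J) = 5
Mul(Function('G')(Add(Add(Function('g')(0), 28), 6)), Pow(Pow(Add(-7975, 5773), -1), -1)) = Mul(Pow(Add(Add(5, 28), 6), 2), Pow(Pow(Add(-7975, 5773), -1), -1)) = Mul(Pow(Add(33, 6), 2), Pow(Pow(-2202, -1), -1)) = Mul(Pow(39, 2), Pow(Rational(-1, 2202), -1)) = Mul(1521, -2202) = -3349242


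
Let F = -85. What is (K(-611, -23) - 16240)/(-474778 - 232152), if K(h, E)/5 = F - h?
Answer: 1361/70693 ≈ 0.019252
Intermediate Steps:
K(h, E) = -425 - 5*h (K(h, E) = 5*(-85 - h) = -425 - 5*h)
(K(-611, -23) - 16240)/(-474778 - 232152) = ((-425 - 5*(-611)) - 16240)/(-474778 - 232152) = ((-425 + 3055) - 16240)/(-706930) = (2630 - 16240)*(-1/706930) = -13610*(-1/706930) = 1361/70693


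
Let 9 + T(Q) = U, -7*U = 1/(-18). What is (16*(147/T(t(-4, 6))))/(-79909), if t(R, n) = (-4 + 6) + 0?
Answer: 296352/90536897 ≈ 0.0032733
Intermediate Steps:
U = 1/126 (U = -⅐/(-18) = -⅐*(-1/18) = 1/126 ≈ 0.0079365)
t(R, n) = 2 (t(R, n) = 2 + 0 = 2)
T(Q) = -1133/126 (T(Q) = -9 + 1/126 = -1133/126)
(16*(147/T(t(-4, 6))))/(-79909) = (16*(147/(-1133/126)))/(-79909) = (16*(147*(-126/1133)))*(-1/79909) = (16*(-18522/1133))*(-1/79909) = -296352/1133*(-1/79909) = 296352/90536897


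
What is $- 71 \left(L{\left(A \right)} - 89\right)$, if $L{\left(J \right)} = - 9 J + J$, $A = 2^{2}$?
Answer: $8591$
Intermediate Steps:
$A = 4$
$L{\left(J \right)} = - 8 J$
$- 71 \left(L{\left(A \right)} - 89\right) = - 71 \left(\left(-8\right) 4 - 89\right) = - 71 \left(-32 - 89\right) = \left(-71\right) \left(-121\right) = 8591$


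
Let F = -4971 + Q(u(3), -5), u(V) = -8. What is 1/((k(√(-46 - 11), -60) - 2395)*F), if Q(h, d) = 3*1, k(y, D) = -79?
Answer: 1/12290832 ≈ 8.1361e-8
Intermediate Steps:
Q(h, d) = 3
F = -4968 (F = -4971 + 3 = -4968)
1/((k(√(-46 - 11), -60) - 2395)*F) = 1/(-79 - 2395*(-4968)) = -1/4968/(-2474) = -1/2474*(-1/4968) = 1/12290832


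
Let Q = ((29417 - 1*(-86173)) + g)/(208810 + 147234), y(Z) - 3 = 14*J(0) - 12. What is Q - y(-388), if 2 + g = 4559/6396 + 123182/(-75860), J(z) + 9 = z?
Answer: 5844425981307337/43188187046160 ≈ 135.32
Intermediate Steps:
J(z) = -9 + z
g = -353106863/121300140 (g = -2 + (4559/6396 + 123182/(-75860)) = -2 + (4559*(1/6396) + 123182*(-1/75860)) = -2 + (4559/6396 - 61591/37930) = -2 - 110506583/121300140 = -353106863/121300140 ≈ -2.9110)
y(Z) = -135 (y(Z) = 3 + (14*(-9 + 0) - 12) = 3 + (14*(-9) - 12) = 3 + (-126 - 12) = 3 - 138 = -135)
Q = 14020730075737/43188187046160 (Q = ((29417 - 1*(-86173)) - 353106863/121300140)/(208810 + 147234) = ((29417 + 86173) - 353106863/121300140)/356044 = (115590 - 353106863/121300140)*(1/356044) = (14020730075737/121300140)*(1/356044) = 14020730075737/43188187046160 ≈ 0.32464)
Q - y(-388) = 14020730075737/43188187046160 - 1*(-135) = 14020730075737/43188187046160 + 135 = 5844425981307337/43188187046160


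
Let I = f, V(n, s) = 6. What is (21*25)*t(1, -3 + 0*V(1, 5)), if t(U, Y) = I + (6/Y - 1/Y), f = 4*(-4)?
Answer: -9275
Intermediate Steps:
f = -16
I = -16
t(U, Y) = -16 + 5/Y (t(U, Y) = -16 + (6/Y - 1/Y) = -16 + 5/Y)
(21*25)*t(1, -3 + 0*V(1, 5)) = (21*25)*(-16 + 5/(-3 + 0*6)) = 525*(-16 + 5/(-3 + 0)) = 525*(-16 + 5/(-3)) = 525*(-16 + 5*(-1/3)) = 525*(-16 - 5/3) = 525*(-53/3) = -9275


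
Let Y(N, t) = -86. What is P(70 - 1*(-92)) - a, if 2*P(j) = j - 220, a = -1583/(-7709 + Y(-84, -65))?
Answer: -227638/7795 ≈ -29.203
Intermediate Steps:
a = 1583/7795 (a = -1583/(-7709 - 86) = -1583/(-7795) = -1583*(-1/7795) = 1583/7795 ≈ 0.20308)
P(j) = -110 + j/2 (P(j) = (j - 220)/2 = (-220 + j)/2 = -110 + j/2)
P(70 - 1*(-92)) - a = (-110 + (70 - 1*(-92))/2) - 1*1583/7795 = (-110 + (70 + 92)/2) - 1583/7795 = (-110 + (½)*162) - 1583/7795 = (-110 + 81) - 1583/7795 = -29 - 1583/7795 = -227638/7795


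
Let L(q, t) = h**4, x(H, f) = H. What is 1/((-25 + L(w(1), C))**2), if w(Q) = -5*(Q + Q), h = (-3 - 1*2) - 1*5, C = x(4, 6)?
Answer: 1/99500625 ≈ 1.0050e-8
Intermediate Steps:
C = 4
h = -10 (h = (-3 - 2) - 5 = -5 - 5 = -10)
w(Q) = -10*Q
L(q, t) = 10000 (L(q, t) = (-10)**4 = 10000)
1/((-25 + L(w(1), C))**2) = 1/((-25 + 10000)**2) = 1/(9975**2) = 1/99500625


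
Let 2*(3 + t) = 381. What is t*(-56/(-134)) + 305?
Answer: 25685/67 ≈ 383.36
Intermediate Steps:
t = 375/2 (t = -3 + (½)*381 = -3 + 381/2 = 375/2 ≈ 187.50)
t*(-56/(-134)) + 305 = 375*(-56/(-134))/2 + 305 = 375*(-56*(-1/134))/2 + 305 = (375/2)*(28/67) + 305 = 5250/67 + 305 = 25685/67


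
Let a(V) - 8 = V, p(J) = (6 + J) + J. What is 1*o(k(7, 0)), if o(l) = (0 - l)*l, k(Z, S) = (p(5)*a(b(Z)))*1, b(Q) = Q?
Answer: -57600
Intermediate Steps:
p(J) = 6 + 2*J
a(V) = 8 + V
k(Z, S) = 128 + 16*Z (k(Z, S) = ((6 + 2*5)*(8 + Z))*1 = ((6 + 10)*(8 + Z))*1 = (16*(8 + Z))*1 = (128 + 16*Z)*1 = 128 + 16*Z)
o(l) = -l**2 (o(l) = (-l)*l = -l**2)
1*o(k(7, 0)) = 1*(-(128 + 16*7)**2) = 1*(-(128 + 112)**2) = 1*(-1*240**2) = 1*(-1*57600) = 1*(-57600) = -57600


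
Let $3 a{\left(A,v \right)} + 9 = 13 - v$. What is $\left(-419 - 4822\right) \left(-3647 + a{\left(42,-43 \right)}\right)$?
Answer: $19031818$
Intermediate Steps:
$a{\left(A,v \right)} = \frac{4}{3} - \frac{v}{3}$ ($a{\left(A,v \right)} = -3 + \frac{13 - v}{3} = -3 - \left(- \frac{13}{3} + \frac{v}{3}\right) = \frac{4}{3} - \frac{v}{3}$)
$\left(-419 - 4822\right) \left(-3647 + a{\left(42,-43 \right)}\right) = \left(-419 - 4822\right) \left(-3647 + \left(\frac{4}{3} - - \frac{43}{3}\right)\right) = - 5241 \left(-3647 + \left(\frac{4}{3} + \frac{43}{3}\right)\right) = - 5241 \left(-3647 + \frac{47}{3}\right) = \left(-5241\right) \left(- \frac{10894}{3}\right) = 19031818$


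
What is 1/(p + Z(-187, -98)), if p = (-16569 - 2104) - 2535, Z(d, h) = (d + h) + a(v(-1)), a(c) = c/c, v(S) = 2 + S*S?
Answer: -1/21492 ≈ -4.6529e-5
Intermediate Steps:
v(S) = 2 + S²
a(c) = 1
Z(d, h) = 1 + d + h (Z(d, h) = (d + h) + 1 = 1 + d + h)
p = -21208 (p = -18673 - 2535 = -21208)
1/(p + Z(-187, -98)) = 1/(-21208 + (1 - 187 - 98)) = 1/(-21208 - 284) = 1/(-21492) = -1/21492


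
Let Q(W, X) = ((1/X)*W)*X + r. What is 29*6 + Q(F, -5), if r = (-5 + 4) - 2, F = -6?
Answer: 165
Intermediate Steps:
r = -3 (r = -1 - 2 = -3)
Q(W, X) = -3 + W (Q(W, X) = ((1/X)*W)*X - 3 = (W/X)*X - 3 = W - 3 = -3 + W)
29*6 + Q(F, -5) = 29*6 + (-3 - 6) = 174 - 9 = 165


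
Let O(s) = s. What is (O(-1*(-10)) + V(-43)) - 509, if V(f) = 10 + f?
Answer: -532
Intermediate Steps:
(O(-1*(-10)) + V(-43)) - 509 = (-1*(-10) + (10 - 43)) - 509 = (10 - 33) - 509 = -23 - 509 = -532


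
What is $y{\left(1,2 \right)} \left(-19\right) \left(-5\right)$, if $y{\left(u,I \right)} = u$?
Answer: $95$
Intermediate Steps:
$y{\left(1,2 \right)} \left(-19\right) \left(-5\right) = 1 \left(-19\right) \left(-5\right) = \left(-19\right) \left(-5\right) = 95$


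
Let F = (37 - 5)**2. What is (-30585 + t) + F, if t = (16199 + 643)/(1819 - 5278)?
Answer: -34089447/1153 ≈ -29566.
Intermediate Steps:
F = 1024 (F = 32**2 = 1024)
t = -5614/1153 (t = 16842/(-3459) = 16842*(-1/3459) = -5614/1153 ≈ -4.8690)
(-30585 + t) + F = (-30585 - 5614/1153) + 1024 = -35270119/1153 + 1024 = -34089447/1153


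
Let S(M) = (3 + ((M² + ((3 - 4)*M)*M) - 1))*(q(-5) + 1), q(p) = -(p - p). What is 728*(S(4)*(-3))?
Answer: -4368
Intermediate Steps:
q(p) = 0 (q(p) = -1*0 = 0)
S(M) = 2 (S(M) = (3 + ((M² + ((3 - 4)*M)*M) - 1))*(0 + 1) = (3 + ((M² + (-M)*M) - 1))*1 = (3 + ((M² - M²) - 1))*1 = (3 + (0 - 1))*1 = (3 - 1)*1 = 2*1 = 2)
728*(S(4)*(-3)) = 728*(2*(-3)) = 728*(-6) = -4368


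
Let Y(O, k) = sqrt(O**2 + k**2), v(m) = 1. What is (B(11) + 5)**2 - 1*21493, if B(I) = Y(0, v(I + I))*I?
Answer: -21237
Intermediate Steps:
B(I) = I (B(I) = sqrt(0**2 + 1**2)*I = sqrt(0 + 1)*I = sqrt(1)*I = 1*I = I)
(B(11) + 5)**2 - 1*21493 = (11 + 5)**2 - 1*21493 = 16**2 - 21493 = 256 - 21493 = -21237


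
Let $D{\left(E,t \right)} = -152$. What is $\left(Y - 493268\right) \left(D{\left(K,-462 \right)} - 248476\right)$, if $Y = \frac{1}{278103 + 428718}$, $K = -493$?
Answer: $\frac{28894898154793652}{235607} \approx 1.2264 \cdot 10^{11}$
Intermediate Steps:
$Y = \frac{1}{706821} \approx 1.4148 \cdot 10^{-6}$
$\left(Y - 493268\right) \left(D{\left(K,-462 \right)} - 248476\right) = \left(\frac{1}{706821} - 493268\right) \left(-152 - 248476\right) = \left(- \frac{348652181027}{706821}\right) \left(-248628\right) = \frac{28894898154793652}{235607}$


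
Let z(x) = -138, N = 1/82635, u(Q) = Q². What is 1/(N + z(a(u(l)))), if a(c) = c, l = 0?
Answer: -82635/11403629 ≈ -0.0072464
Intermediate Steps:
N = 1/82635 ≈ 1.2101e-5
1/(N + z(a(u(l)))) = 1/(1/82635 - 138) = 1/(-11403629/82635) = -82635/11403629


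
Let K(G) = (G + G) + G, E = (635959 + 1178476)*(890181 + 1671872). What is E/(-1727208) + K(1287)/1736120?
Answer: -18014874877729769/6693393645 ≈ -2.6914e+6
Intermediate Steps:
E = 4648678635055 (E = 1814435*2562053 = 4648678635055)
K(G) = 3*G (K(G) = 2*G + G = 3*G)
E/(-1727208) + K(1287)/1736120 = 4648678635055/(-1727208) + (3*1287)/1736120 = 4648678635055*(-1/1727208) + 3861*(1/1736120) = -664096947865/246744 + 3861/1736120 = -18014874877729769/6693393645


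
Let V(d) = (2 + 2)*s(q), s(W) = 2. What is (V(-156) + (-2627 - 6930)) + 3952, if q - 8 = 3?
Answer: -5597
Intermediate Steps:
q = 11 (q = 8 + 3 = 11)
V(d) = 8 (V(d) = (2 + 2)*2 = 4*2 = 8)
(V(-156) + (-2627 - 6930)) + 3952 = (8 + (-2627 - 6930)) + 3952 = (8 - 9557) + 3952 = -9549 + 3952 = -5597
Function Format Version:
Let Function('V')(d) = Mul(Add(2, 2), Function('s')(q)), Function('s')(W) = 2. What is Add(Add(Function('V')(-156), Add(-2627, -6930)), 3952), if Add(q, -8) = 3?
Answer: -5597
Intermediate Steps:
q = 11 (q = Add(8, 3) = 11)
Function('V')(d) = 8 (Function('V')(d) = Mul(Add(2, 2), 2) = Mul(4, 2) = 8)
Add(Add(Function('V')(-156), Add(-2627, -6930)), 3952) = Add(Add(8, Add(-2627, -6930)), 3952) = Add(Add(8, -9557), 3952) = Add(-9549, 3952) = -5597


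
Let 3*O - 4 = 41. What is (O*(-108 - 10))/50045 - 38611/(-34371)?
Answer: 374290165/344019339 ≈ 1.0880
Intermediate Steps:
O = 15 (O = 4/3 + (1/3)*41 = 4/3 + 41/3 = 15)
(O*(-108 - 10))/50045 - 38611/(-34371) = (15*(-108 - 10))/50045 - 38611/(-34371) = (15*(-118))*(1/50045) - 38611*(-1/34371) = -1770*1/50045 + 38611/34371 = -354/10009 + 38611/34371 = 374290165/344019339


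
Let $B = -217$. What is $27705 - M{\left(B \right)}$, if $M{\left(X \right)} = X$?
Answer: $27922$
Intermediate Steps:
$27705 - M{\left(B \right)} = 27705 - -217 = 27705 + 217 = 27922$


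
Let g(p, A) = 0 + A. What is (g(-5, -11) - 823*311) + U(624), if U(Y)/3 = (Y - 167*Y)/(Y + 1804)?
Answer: -155447836/607 ≈ -2.5609e+5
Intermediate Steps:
g(p, A) = A
U(Y) = -498*Y/(1804 + Y) (U(Y) = 3*((Y - 167*Y)/(Y + 1804)) = 3*((-166*Y)/(1804 + Y)) = 3*(-166*Y/(1804 + Y)) = -498*Y/(1804 + Y))
(g(-5, -11) - 823*311) + U(624) = (-11 - 823*311) - 498*624/(1804 + 624) = (-11 - 255953) - 498*624/2428 = -255964 - 498*624*1/2428 = -255964 - 77688/607 = -155447836/607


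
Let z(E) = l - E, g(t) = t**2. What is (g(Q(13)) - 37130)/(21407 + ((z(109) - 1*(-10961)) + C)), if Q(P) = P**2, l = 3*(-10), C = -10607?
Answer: -451/1138 ≈ -0.39631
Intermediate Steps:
l = -30
z(E) = -30 - E
(g(Q(13)) - 37130)/(21407 + ((z(109) - 1*(-10961)) + C)) = ((13**2)**2 - 37130)/(21407 + (((-30 - 1*109) - 1*(-10961)) - 10607)) = (169**2 - 37130)/(21407 + (((-30 - 109) + 10961) - 10607)) = (28561 - 37130)/(21407 + ((-139 + 10961) - 10607)) = -8569/(21407 + (10822 - 10607)) = -8569/(21407 + 215) = -8569/21622 = -8569*1/21622 = -451/1138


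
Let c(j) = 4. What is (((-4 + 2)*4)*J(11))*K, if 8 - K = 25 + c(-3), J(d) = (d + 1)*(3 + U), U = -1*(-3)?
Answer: 12096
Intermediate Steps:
U = 3
J(d) = 6 + 6*d (J(d) = (d + 1)*(3 + 3) = (1 + d)*6 = 6 + 6*d)
K = -21 (K = 8 - (25 + 4) = 8 - 1*29 = 8 - 29 = -21)
(((-4 + 2)*4)*J(11))*K = (((-4 + 2)*4)*(6 + 6*11))*(-21) = ((-2*4)*(6 + 66))*(-21) = -8*72*(-21) = -576*(-21) = 12096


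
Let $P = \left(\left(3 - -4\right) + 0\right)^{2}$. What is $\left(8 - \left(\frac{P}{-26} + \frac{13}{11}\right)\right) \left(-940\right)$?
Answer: $- \frac{1169830}{143} \approx -8180.6$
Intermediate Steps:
$P = 49$ ($P = \left(\left(3 + 4\right) + 0\right)^{2} = \left(7 + 0\right)^{2} = 7^{2} = 49$)
$\left(8 - \left(\frac{P}{-26} + \frac{13}{11}\right)\right) \left(-940\right) = \left(8 - \left(\frac{49}{-26} + \frac{13}{11}\right)\right) \left(-940\right) = \left(8 - \left(49 \left(- \frac{1}{26}\right) + 13 \cdot \frac{1}{11}\right)\right) \left(-940\right) = \left(8 - \left(- \frac{49}{26} + \frac{13}{11}\right)\right) \left(-940\right) = \left(8 - - \frac{201}{286}\right) \left(-940\right) = \left(8 + \frac{201}{286}\right) \left(-940\right) = \frac{2489}{286} \left(-940\right) = - \frac{1169830}{143}$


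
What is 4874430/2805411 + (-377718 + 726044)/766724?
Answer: 112250953793/51213712942 ≈ 2.1918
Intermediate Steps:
4874430/2805411 + (-377718 + 726044)/766724 = 4874430*(1/2805411) + 348326*(1/766724) = 1624810/935137 + 174163/383362 = 112250953793/51213712942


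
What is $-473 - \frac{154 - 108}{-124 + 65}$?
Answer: $- \frac{27861}{59} \approx -472.22$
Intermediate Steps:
$-473 - \frac{154 - 108}{-124 + 65} = -473 - \frac{46}{-59} = -473 - 46 \left(- \frac{1}{59}\right) = -473 - - \frac{46}{59} = -473 + \frac{46}{59} = - \frac{27861}{59}$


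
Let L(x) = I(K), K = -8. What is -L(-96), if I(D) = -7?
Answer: 7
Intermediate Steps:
L(x) = -7
-L(-96) = -1*(-7) = 7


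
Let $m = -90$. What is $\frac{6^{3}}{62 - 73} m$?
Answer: $\frac{19440}{11} \approx 1767.3$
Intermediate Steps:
$\frac{6^{3}}{62 - 73} m = \frac{6^{3}}{62 - 73} \left(-90\right) = \frac{1}{-11} \cdot 216 \left(-90\right) = \left(- \frac{1}{11}\right) 216 \left(-90\right) = \left(- \frac{216}{11}\right) \left(-90\right) = \frac{19440}{11}$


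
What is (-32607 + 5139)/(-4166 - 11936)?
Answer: 13734/8051 ≈ 1.7059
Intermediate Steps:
(-32607 + 5139)/(-4166 - 11936) = -27468/(-16102) = -27468*(-1/16102) = 13734/8051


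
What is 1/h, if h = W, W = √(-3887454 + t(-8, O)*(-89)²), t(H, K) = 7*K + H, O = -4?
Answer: -I*√24690/320970 ≈ -0.00048955*I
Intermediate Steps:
t(H, K) = H + 7*K
W = 13*I*√24690 (W = √(-3887454 + (-8 + 7*(-4))*(-89)²) = √(-3887454 + (-8 - 28)*7921) = √(-3887454 - 36*7921) = √(-3887454 - 285156) = √(-4172610) = 13*I*√24690 ≈ 2042.7*I)
h = 13*I*√24690 ≈ 2042.7*I
1/h = 1/(13*I*√24690) = -I*√24690/320970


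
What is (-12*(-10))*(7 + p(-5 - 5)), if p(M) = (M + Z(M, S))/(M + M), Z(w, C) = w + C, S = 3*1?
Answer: 942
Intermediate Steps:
S = 3
Z(w, C) = C + w
p(M) = (3 + 2*M)/(2*M) (p(M) = (M + (3 + M))/(M + M) = (3 + 2*M)/((2*M)) = (3 + 2*M)*(1/(2*M)) = (3 + 2*M)/(2*M))
(-12*(-10))*(7 + p(-5 - 5)) = (-12*(-10))*(7 + (3/2 + (-5 - 5))/(-5 - 5)) = 120*(7 + (3/2 - 10)/(-10)) = 120*(7 - ⅒*(-17/2)) = 120*(7 + 17/20) = 120*(157/20) = 942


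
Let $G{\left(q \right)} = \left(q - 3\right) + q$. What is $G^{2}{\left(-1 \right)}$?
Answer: $25$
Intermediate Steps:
$G{\left(q \right)} = -3 + 2 q$ ($G{\left(q \right)} = \left(-3 + q\right) + q = -3 + 2 q$)
$G^{2}{\left(-1 \right)} = \left(-3 + 2 \left(-1\right)\right)^{2} = \left(-3 - 2\right)^{2} = \left(-5\right)^{2} = 25$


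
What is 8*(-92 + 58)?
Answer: -272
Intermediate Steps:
8*(-92 + 58) = 8*(-34) = -272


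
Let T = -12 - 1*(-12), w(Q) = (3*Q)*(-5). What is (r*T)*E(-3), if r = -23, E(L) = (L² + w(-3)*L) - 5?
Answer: 0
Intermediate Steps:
w(Q) = -15*Q
E(L) = -5 + L² + 45*L (E(L) = (L² + (-15*(-3))*L) - 5 = (L² + 45*L) - 5 = -5 + L² + 45*L)
T = 0 (T = -12 + 12 = 0)
(r*T)*E(-3) = (-23*0)*(-5 + (-3)² + 45*(-3)) = 0*(-5 + 9 - 135) = 0*(-131) = 0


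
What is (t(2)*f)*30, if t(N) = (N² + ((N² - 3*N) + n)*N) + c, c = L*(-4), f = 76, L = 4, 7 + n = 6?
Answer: -41040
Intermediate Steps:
n = -1 (n = -7 + 6 = -1)
c = -16 (c = 4*(-4) = -16)
t(N) = -16 + N² + N*(-1 + N² - 3*N) (t(N) = (N² + ((N² - 3*N) - 1)*N) - 16 = (N² + (-1 + N² - 3*N)*N) - 16 = (N² + N*(-1 + N² - 3*N)) - 16 = -16 + N² + N*(-1 + N² - 3*N))
(t(2)*f)*30 = ((-16 + 2³ - 1*2 - 2*2²)*76)*30 = ((-16 + 8 - 2 - 2*4)*76)*30 = ((-16 + 8 - 2 - 8)*76)*30 = -18*76*30 = -1368*30 = -41040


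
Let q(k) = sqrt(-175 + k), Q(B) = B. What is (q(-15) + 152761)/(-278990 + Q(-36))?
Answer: -152761/279026 - I*sqrt(190)/279026 ≈ -0.54748 - 4.9401e-5*I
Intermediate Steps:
(q(-15) + 152761)/(-278990 + Q(-36)) = (sqrt(-175 - 15) + 152761)/(-278990 - 36) = (sqrt(-190) + 152761)/(-279026) = (I*sqrt(190) + 152761)*(-1/279026) = (152761 + I*sqrt(190))*(-1/279026) = -152761/279026 - I*sqrt(190)/279026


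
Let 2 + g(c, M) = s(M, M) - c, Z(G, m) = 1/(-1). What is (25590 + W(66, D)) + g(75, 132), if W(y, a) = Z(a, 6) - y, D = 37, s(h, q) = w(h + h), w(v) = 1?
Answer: 25447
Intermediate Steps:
s(h, q) = 1
Z(G, m) = -1
g(c, M) = -1 - c (g(c, M) = -2 + (1 - c) = -1 - c)
W(y, a) = -1 - y
(25590 + W(66, D)) + g(75, 132) = (25590 + (-1 - 1*66)) + (-1 - 1*75) = (25590 + (-1 - 66)) + (-1 - 75) = (25590 - 67) - 76 = 25523 - 76 = 25447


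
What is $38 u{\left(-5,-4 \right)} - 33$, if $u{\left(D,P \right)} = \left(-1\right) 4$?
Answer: $-185$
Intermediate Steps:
$u{\left(D,P \right)} = -4$
$38 u{\left(-5,-4 \right)} - 33 = 38 \left(-4\right) - 33 = -152 - 33 = -185$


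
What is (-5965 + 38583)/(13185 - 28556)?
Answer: -32618/15371 ≈ -2.1220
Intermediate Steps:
(-5965 + 38583)/(13185 - 28556) = 32618/(-15371) = 32618*(-1/15371) = -32618/15371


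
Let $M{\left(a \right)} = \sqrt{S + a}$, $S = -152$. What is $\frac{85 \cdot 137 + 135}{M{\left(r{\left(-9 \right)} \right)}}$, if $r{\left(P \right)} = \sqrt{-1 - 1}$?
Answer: $\frac{11780}{\sqrt{-152 + i \sqrt{2}}} \approx 4.4447 - 955.45 i$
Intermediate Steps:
$r{\left(P \right)} = i \sqrt{2}$ ($r{\left(P \right)} = \sqrt{-2} = i \sqrt{2}$)
$M{\left(a \right)} = \sqrt{-152 + a}$
$\frac{85 \cdot 137 + 135}{M{\left(r{\left(-9 \right)} \right)}} = \frac{85 \cdot 137 + 135}{\sqrt{-152 + i \sqrt{2}}} = \frac{11645 + 135}{\sqrt{-152 + i \sqrt{2}}} = \frac{11780}{\sqrt{-152 + i \sqrt{2}}}$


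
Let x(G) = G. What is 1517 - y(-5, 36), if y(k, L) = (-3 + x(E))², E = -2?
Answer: 1492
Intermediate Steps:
y(k, L) = 25 (y(k, L) = (-3 - 2)² = (-5)² = 25)
1517 - y(-5, 36) = 1517 - 1*25 = 1517 - 25 = 1492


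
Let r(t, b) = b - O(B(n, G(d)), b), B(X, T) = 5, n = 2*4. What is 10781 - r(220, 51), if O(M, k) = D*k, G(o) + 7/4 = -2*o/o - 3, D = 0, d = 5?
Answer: 10730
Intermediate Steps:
n = 8
G(o) = -27/4 (G(o) = -7/4 + (-2*o/o - 3) = -7/4 + (-2*1 - 3) = -7/4 + (-2 - 3) = -7/4 - 5 = -27/4)
O(M, k) = 0 (O(M, k) = 0*k = 0)
r(t, b) = b (r(t, b) = b - 1*0 = b + 0 = b)
10781 - r(220, 51) = 10781 - 1*51 = 10781 - 51 = 10730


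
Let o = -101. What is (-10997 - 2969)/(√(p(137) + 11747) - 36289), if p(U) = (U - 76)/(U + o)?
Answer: 18245238264/47407671803 + 83796*√422953/47407671803 ≈ 0.38601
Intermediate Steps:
p(U) = (-76 + U)/(-101 + U) (p(U) = (U - 76)/(U - 101) = (-76 + U)/(-101 + U))
(-10997 - 2969)/(√(p(137) + 11747) - 36289) = (-10997 - 2969)/(√((-76 + 137)/(-101 + 137) + 11747) - 36289) = -13966/(√(61/36 + 11747) - 36289) = -13966/(√(422953/36) - 36289) = -13966/(√422953/6 - 36289) = -13966/(-36289 + √422953/6)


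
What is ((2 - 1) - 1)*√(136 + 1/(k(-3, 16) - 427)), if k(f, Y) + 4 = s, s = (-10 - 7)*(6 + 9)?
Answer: 0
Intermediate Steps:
s = -255 (s = -17*15 = -255)
k(f, Y) = -259 (k(f, Y) = -4 - 255 = -259)
((2 - 1) - 1)*√(136 + 1/(k(-3, 16) - 427)) = ((2 - 1) - 1)*√(136 + 1/(-259 - 427)) = (1 - 1)*√(136 + 1/(-686)) = 0*√(136 - 1/686) = 0*√(93295/686) = 0*(√1306130/98) = 0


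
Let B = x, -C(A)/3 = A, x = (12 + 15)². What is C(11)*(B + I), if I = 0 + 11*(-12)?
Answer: -19701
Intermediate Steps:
x = 729 (x = 27² = 729)
C(A) = -3*A
B = 729
I = -132 (I = 0 - 132 = -132)
C(11)*(B + I) = (-3*11)*(729 - 132) = -33*597 = -19701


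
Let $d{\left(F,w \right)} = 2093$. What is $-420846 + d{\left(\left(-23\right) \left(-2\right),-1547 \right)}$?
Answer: $-418753$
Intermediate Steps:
$-420846 + d{\left(\left(-23\right) \left(-2\right),-1547 \right)} = -420846 + 2093 = -418753$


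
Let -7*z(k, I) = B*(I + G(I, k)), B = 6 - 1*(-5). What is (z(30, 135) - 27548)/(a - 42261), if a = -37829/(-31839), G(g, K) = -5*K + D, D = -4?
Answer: 6133051053/9418571050 ≈ 0.65117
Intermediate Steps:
G(g, K) = -4 - 5*K (G(g, K) = -5*K - 4 = -4 - 5*K)
B = 11 (B = 6 + 5 = 11)
a = 37829/31839 (a = -37829*(-1/31839) = 37829/31839 ≈ 1.1881)
z(k, I) = 44/7 - 11*I/7 + 55*k/7 (z(k, I) = -11*(I + (-4 - 5*k))/7 = -11*(-4 + I - 5*k)/7 = -(-44 - 55*k + 11*I)/7 = 44/7 - 11*I/7 + 55*k/7)
(z(30, 135) - 27548)/(a - 42261) = ((44/7 - 11/7*135 + (55/7)*30) - 27548)/(37829/31839 - 42261) = ((44/7 - 1485/7 + 1650/7) - 27548)/(-1345510150/31839) = (209/7 - 27548)*(-31839/1345510150) = -192627/7*(-31839/1345510150) = 6133051053/9418571050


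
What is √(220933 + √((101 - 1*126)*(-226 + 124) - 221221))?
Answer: √(220933 + I*√218671) ≈ 470.04 + 0.497*I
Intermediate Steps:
√(220933 + √((101 - 1*126)*(-226 + 124) - 221221)) = √(220933 + √((101 - 126)*(-102) - 221221)) = √(220933 + √(-25*(-102) - 221221)) = √(220933 + √(2550 - 221221)) = √(220933 + √(-218671)) = √(220933 + I*√218671)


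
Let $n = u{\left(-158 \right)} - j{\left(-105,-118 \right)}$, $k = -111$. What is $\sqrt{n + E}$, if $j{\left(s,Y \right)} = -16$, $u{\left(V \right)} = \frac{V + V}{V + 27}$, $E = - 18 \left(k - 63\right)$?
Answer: $\frac{12 \sqrt{375446}}{131} \approx 56.129$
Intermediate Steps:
$E = 3132$ ($E = - 18 \left(-111 - 63\right) = \left(-18\right) \left(-174\right) = 3132$)
$u{\left(V \right)} = \frac{2 V}{27 + V}$
$n = \frac{2412}{131}$ ($n = 2 \left(-158\right) \frac{1}{27 - 158} - -16 = 2 \left(-158\right) \frac{1}{-131} + 16 = 2 \left(-158\right) \left(- \frac{1}{131}\right) + 16 = \frac{316}{131} + 16 = \frac{2412}{131} \approx 18.412$)
$\sqrt{n + E} = \sqrt{\frac{2412}{131} + 3132} = \sqrt{\frac{412704}{131}} = \frac{12 \sqrt{375446}}{131}$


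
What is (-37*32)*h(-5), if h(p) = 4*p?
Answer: 23680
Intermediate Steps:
(-37*32)*h(-5) = (-37*32)*(4*(-5)) = -1184*(-20) = 23680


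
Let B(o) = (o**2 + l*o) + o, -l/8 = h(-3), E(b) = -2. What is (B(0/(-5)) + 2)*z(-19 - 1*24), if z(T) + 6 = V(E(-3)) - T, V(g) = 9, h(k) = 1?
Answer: 92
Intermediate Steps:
l = -8 (l = -8*1 = -8)
B(o) = o**2 - 7*o (B(o) = (o**2 - 8*o) + o = o**2 - 7*o)
z(T) = 3 - T (z(T) = -6 + (9 - T) = 3 - T)
(B(0/(-5)) + 2)*z(-19 - 1*24) = ((0/(-5))*(-7 + 0/(-5)) + 2)*(3 - (-19 - 1*24)) = ((0*(-1/5))*(-7 + 0*(-1/5)) + 2)*(3 - (-19 - 24)) = (0*(-7 + 0) + 2)*(3 - 1*(-43)) = (0*(-7) + 2)*(3 + 43) = (0 + 2)*46 = 2*46 = 92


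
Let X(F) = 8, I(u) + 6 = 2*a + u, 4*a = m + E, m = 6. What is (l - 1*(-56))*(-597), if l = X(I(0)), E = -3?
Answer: -38208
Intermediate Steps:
a = 3/4 (a = (6 - 3)/4 = (1/4)*3 = 3/4 ≈ 0.75000)
I(u) = -9/2 + u (I(u) = -6 + (2*(3/4) + u) = -6 + (3/2 + u) = -9/2 + u)
l = 8
(l - 1*(-56))*(-597) = (8 - 1*(-56))*(-597) = (8 + 56)*(-597) = 64*(-597) = -38208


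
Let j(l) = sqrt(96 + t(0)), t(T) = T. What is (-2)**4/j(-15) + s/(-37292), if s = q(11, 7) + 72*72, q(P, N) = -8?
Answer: -1294/9323 + 2*sqrt(6)/3 ≈ 1.4942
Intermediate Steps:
j(l) = 4*sqrt(6) (j(l) = sqrt(96 + 0) = sqrt(96) = 4*sqrt(6))
s = 5176 (s = -8 + 72*72 = -8 + 5184 = 5176)
(-2)**4/j(-15) + s/(-37292) = (-2)**4/((4*sqrt(6))) + 5176/(-37292) = 16*(sqrt(6)/24) + 5176*(-1/37292) = 2*sqrt(6)/3 - 1294/9323 = -1294/9323 + 2*sqrt(6)/3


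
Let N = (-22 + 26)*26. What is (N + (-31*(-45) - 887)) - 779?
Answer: -167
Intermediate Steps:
N = 104 (N = 4*26 = 104)
(N + (-31*(-45) - 887)) - 779 = (104 + (-31*(-45) - 887)) - 779 = (104 + (1395 - 887)) - 779 = (104 + 508) - 779 = 612 - 779 = -167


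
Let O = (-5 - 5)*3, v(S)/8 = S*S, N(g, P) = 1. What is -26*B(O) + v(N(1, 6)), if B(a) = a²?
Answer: -23392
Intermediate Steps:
v(S) = 8*S² (v(S) = 8*(S*S) = 8*S²)
O = -30 (O = -10*3 = -30)
-26*B(O) + v(N(1, 6)) = -26*(-30)² + 8*1² = -26*900 + 8*1 = -23400 + 8 = -23392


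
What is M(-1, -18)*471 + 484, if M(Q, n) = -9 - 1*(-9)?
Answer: 484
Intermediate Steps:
M(Q, n) = 0 (M(Q, n) = -9 + 9 = 0)
M(-1, -18)*471 + 484 = 0*471 + 484 = 0 + 484 = 484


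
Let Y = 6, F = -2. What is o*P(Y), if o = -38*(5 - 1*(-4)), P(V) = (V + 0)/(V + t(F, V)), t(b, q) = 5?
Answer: -2052/11 ≈ -186.55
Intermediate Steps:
P(V) = V/(5 + V) (P(V) = (V + 0)/(V + 5) = V/(5 + V))
o = -342 (o = -38*(5 + 4) = -38*9 = -342)
o*P(Y) = -2052/(5 + 6) = -2052/11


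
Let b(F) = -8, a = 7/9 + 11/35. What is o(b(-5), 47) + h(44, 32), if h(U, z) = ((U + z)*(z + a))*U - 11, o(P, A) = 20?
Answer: 34860691/315 ≈ 1.1067e+5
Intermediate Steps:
a = 344/315 (a = 7*(⅑) + 11*(1/35) = 7/9 + 11/35 = 344/315 ≈ 1.0921)
h(U, z) = -11 + U*(344/315 + z)*(U + z) (h(U, z) = ((U + z)*(z + 344/315))*U - 11 = ((U + z)*(344/315 + z))*U - 11 = ((344/315 + z)*(U + z))*U - 11 = U*(344/315 + z)*(U + z) - 11 = -11 + U*(344/315 + z)*(U + z))
o(b(-5), 47) + h(44, 32) = 20 + (-11 + (344/315)*44² + 44*32² + 32*44² + (344/315)*44*32) = 20 + (-11 + (344/315)*1936 + 44*1024 + 32*1936 + 484352/315) = 20 + (-11 + 665984/315 + 45056 + 61952 + 484352/315) = 20 + 34854391/315 = 34860691/315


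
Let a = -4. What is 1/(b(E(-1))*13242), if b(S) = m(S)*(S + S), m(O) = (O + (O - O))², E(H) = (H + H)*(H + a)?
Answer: 1/26484000 ≈ 3.7759e-8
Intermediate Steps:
E(H) = 2*H*(-4 + H) (E(H) = (H + H)*(H - 4) = (2*H)*(-4 + H) = 2*H*(-4 + H))
m(O) = O² (m(O) = (O + 0)² = O²)
b(S) = 2*S³ (b(S) = S²*(S + S) = S²*(2*S) = 2*S³)
1/(b(E(-1))*13242) = 1/((2*(2*(-1)*(-4 - 1))³)*13242) = 1/((2*(2*(-1)*(-5))³)*13242) = 1/((2*10³)*13242) = 1/((2*1000)*13242) = 1/(2000*13242) = 1/26484000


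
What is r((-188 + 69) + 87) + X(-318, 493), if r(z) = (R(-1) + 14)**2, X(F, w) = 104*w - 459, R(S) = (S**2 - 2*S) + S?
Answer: 51069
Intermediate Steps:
R(S) = S**2 - S
X(F, w) = -459 + 104*w
r(z) = 256 (r(z) = (-(-1 - 1) + 14)**2 = (-1*(-2) + 14)**2 = (2 + 14)**2 = 16**2 = 256)
r((-188 + 69) + 87) + X(-318, 493) = 256 + (-459 + 104*493) = 256 + (-459 + 51272) = 256 + 50813 = 51069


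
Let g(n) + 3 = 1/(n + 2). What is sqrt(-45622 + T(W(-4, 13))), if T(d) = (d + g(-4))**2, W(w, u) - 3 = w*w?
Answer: I*sqrt(181527)/2 ≈ 213.03*I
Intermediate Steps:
W(w, u) = 3 + w**2 (W(w, u) = 3 + w*w = 3 + w**2)
g(n) = -3 + 1/(2 + n) (g(n) = -3 + 1/(n + 2) = -3 + 1/(2 + n))
T(d) = (-7/2 + d)**2 (T(d) = (d + (-5 - 3*(-4))/(2 - 4))**2 = (d + (-5 + 12)/(-2))**2 = (d - 1/2*7)**2 = (d - 7/2)**2 = (-7/2 + d)**2)
sqrt(-45622 + T(W(-4, 13))) = sqrt(-45622 + (-7 + 2*(3 + (-4)**2))**2/4) = sqrt(-45622 + (-7 + 2*(3 + 16))**2/4) = sqrt(-45622 + (-7 + 2*19)**2/4) = sqrt(-45622 + (-7 + 38)**2/4) = sqrt(-45622 + (1/4)*31**2) = sqrt(-45622 + (1/4)*961) = sqrt(-45622 + 961/4) = sqrt(-181527/4) = I*sqrt(181527)/2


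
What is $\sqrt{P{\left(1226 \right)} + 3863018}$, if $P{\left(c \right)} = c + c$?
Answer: $\sqrt{3865470} \approx 1966.1$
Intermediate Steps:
$P{\left(c \right)} = 2 c$
$\sqrt{P{\left(1226 \right)} + 3863018} = \sqrt{2 \cdot 1226 + 3863018} = \sqrt{2452 + 3863018} = \sqrt{3865470}$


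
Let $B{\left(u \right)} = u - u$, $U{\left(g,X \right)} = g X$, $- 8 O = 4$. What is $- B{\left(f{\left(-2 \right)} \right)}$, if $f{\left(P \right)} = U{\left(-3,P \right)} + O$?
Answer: $0$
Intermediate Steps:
$O = - \frac{1}{2}$ ($O = \left(- \frac{1}{8}\right) 4 = - \frac{1}{2} \approx -0.5$)
$U{\left(g,X \right)} = X g$
$f{\left(P \right)} = - \frac{1}{2} - 3 P$ ($f{\left(P \right)} = P \left(-3\right) - \frac{1}{2} = - 3 P - \frac{1}{2} = - \frac{1}{2} - 3 P$)
$B{\left(u \right)} = 0$
$- B{\left(f{\left(-2 \right)} \right)} = \left(-1\right) 0 = 0$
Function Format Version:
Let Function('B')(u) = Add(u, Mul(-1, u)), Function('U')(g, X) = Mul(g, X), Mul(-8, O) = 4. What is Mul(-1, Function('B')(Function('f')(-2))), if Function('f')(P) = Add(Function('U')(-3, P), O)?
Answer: 0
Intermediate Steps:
O = Rational(-1, 2) (O = Mul(Rational(-1, 8), 4) = Rational(-1, 2) ≈ -0.50000)
Function('U')(g, X) = Mul(X, g)
Function('f')(P) = Add(Rational(-1, 2), Mul(-3, P)) (Function('f')(P) = Add(Mul(P, -3), Rational(-1, 2)) = Add(Mul(-3, P), Rational(-1, 2)) = Add(Rational(-1, 2), Mul(-3, P)))
Function('B')(u) = 0
Mul(-1, Function('B')(Function('f')(-2))) = Mul(-1, 0) = 0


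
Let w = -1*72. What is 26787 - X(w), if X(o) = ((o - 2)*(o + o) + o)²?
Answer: -111994269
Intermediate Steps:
w = -72
X(o) = (o + 2*o*(-2 + o))² (X(o) = ((-2 + o)*(2*o) + o)² = (2*o*(-2 + o) + o)² = (o + 2*o*(-2 + o))²)
26787 - X(w) = 26787 - (-72)²*(-3 + 2*(-72))² = 26787 - 5184*(-3 - 144)² = 26787 - 5184*(-147)² = 26787 - 5184*21609 = 26787 - 1*112021056 = 26787 - 112021056 = -111994269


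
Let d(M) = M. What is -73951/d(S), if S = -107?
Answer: 73951/107 ≈ 691.13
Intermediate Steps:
-73951/d(S) = -73951/(-107) = -73951*(-1/107) = 73951/107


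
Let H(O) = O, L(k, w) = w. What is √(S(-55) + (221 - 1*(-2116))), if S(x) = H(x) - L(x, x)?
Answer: √2337 ≈ 48.343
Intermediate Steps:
S(x) = 0 (S(x) = x - x = 0)
√(S(-55) + (221 - 1*(-2116))) = √(0 + (221 - 1*(-2116))) = √(0 + (221 + 2116)) = √(0 + 2337) = √2337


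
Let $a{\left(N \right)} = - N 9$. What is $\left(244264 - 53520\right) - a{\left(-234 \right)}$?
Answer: $188638$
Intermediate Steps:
$a{\left(N \right)} = - 9 N$
$\left(244264 - 53520\right) - a{\left(-234 \right)} = \left(244264 - 53520\right) - \left(-9\right) \left(-234\right) = 190744 - 2106 = 188638$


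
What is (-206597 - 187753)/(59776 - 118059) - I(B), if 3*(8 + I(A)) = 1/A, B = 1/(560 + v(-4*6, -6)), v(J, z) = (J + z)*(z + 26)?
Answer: 4913162/174849 ≈ 28.099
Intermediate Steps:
v(J, z) = (26 + z)*(J + z) (v(J, z) = (J + z)*(26 + z) = (26 + z)*(J + z))
B = -1/40 (B = 1/(560 + ((-6)² + 26*(-4*6) + 26*(-6) - 4*6*(-6))) = 1/(560 + (36 + 26*(-24) - 156 - 24*(-6))) = 1/(560 + (36 - 624 - 156 + 144)) = 1/(560 - 600) = 1/(-40) = -1/40 ≈ -0.025000)
I(A) = -8 + 1/(3*A)
(-206597 - 187753)/(59776 - 118059) - I(B) = (-206597 - 187753)/(59776 - 118059) - (-8 + 1/(3*(-1/40))) = -394350/(-58283) - (-8 + (⅓)*(-40)) = -394350*(-1/58283) - (-8 - 40/3) = 394350/58283 - 1*(-64/3) = 394350/58283 + 64/3 = 4913162/174849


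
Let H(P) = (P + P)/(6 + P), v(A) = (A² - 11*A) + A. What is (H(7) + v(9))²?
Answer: 10609/169 ≈ 62.775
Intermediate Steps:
v(A) = A² - 10*A
H(P) = 2*P/(6 + P) (H(P) = (2*P)/(6 + P) = 2*P/(6 + P))
(H(7) + v(9))² = (2*7/(6 + 7) + 9*(-10 + 9))² = (2*7/13 + 9*(-1))² = (2*7*(1/13) - 9)² = (14/13 - 9)² = (-103/13)² = 10609/169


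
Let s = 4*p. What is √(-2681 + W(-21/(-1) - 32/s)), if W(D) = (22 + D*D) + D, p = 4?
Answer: I*√2279 ≈ 47.739*I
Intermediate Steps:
s = 16 (s = 4*4 = 16)
W(D) = 22 + D + D² (W(D) = (22 + D²) + D = 22 + D + D²)
√(-2681 + W(-21/(-1) - 32/s)) = √(-2681 + (22 + (-21/(-1) - 32/16) + (-21/(-1) - 32/16)²)) = √(-2681 + (22 + (-21*(-1) - 32*1/16) + (-21*(-1) - 32*1/16)²)) = √(-2681 + (22 + (21 - 2) + (21 - 2)²)) = √(-2681 + (22 + 19 + 19²)) = √(-2681 + (22 + 19 + 361)) = √(-2681 + 402) = √(-2279) = I*√2279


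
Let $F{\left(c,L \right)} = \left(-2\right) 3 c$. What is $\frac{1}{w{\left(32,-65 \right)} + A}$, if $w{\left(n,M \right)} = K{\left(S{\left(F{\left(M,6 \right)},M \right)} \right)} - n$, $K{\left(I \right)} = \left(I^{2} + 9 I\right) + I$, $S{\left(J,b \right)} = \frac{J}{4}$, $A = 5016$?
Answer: $\frac{4}{61861} \approx 6.4661 \cdot 10^{-5}$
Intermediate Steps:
$F{\left(c,L \right)} = - 6 c$
$S{\left(J,b \right)} = \frac{J}{4}$ ($S{\left(J,b \right)} = J \frac{1}{4} = \frac{J}{4}$)
$K{\left(I \right)} = I^{2} + 10 I$
$w{\left(n,M \right)} = - n - \frac{3 M \left(10 - \frac{3 M}{2}\right)}{2}$ ($w{\left(n,M \right)} = \frac{\left(-6\right) M}{4} \left(10 + \frac{\left(-6\right) M}{4}\right) - n = - \frac{3 M}{2} \left(10 - \frac{3 M}{2}\right) - n = - \frac{3 M \left(10 - \frac{3 M}{2}\right)}{2} - n = - n - \frac{3 M \left(10 - \frac{3 M}{2}\right)}{2}$)
$\frac{1}{w{\left(32,-65 \right)} + A} = \frac{1}{\left(\left(-1\right) 32 - -975 + \frac{9 \left(-65\right)^{2}}{4}\right) + 5016} = \frac{1}{\left(-32 + 975 + \frac{9}{4} \cdot 4225\right) + 5016} = \frac{1}{\left(-32 + 975 + \frac{38025}{4}\right) + 5016} = \frac{1}{\frac{41797}{4} + 5016} = \frac{1}{\frac{61861}{4}} = \frac{4}{61861}$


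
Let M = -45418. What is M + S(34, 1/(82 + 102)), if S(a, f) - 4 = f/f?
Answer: -45413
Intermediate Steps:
S(a, f) = 5 (S(a, f) = 4 + f/f = 4 + 1 = 5)
M + S(34, 1/(82 + 102)) = -45418 + 5 = -45413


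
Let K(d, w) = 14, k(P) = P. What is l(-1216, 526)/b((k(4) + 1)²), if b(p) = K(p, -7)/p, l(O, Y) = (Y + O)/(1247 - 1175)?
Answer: -2875/168 ≈ -17.113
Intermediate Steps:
l(O, Y) = O/72 + Y/72 (l(O, Y) = (O + Y)/72 = (O + Y)*(1/72) = O/72 + Y/72)
b(p) = 14/p
l(-1216, 526)/b((k(4) + 1)²) = ((1/72)*(-1216) + (1/72)*526)/((14/((4 + 1)²))) = (-152/9 + 263/36)/((14/(5²))) = -115/(12*(14/25)) = -115/(12*(14*(1/25))) = -115/(12*14/25) = -115/12*25/14 = -2875/168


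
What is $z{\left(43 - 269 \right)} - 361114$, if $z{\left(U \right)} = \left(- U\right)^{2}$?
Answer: $-310038$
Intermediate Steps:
$z{\left(U \right)} = U^{2}$
$z{\left(43 - 269 \right)} - 361114 = \left(43 - 269\right)^{2} - 361114 = \left(-226\right)^{2} - 361114 = 51076 - 361114 = -310038$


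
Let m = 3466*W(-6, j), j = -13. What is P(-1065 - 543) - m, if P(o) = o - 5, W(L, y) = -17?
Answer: 57309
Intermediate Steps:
P(o) = -5 + o
m = -58922 (m = 3466*(-17) = -58922)
P(-1065 - 543) - m = (-5 + (-1065 - 543)) - 1*(-58922) = (-5 - 1608) + 58922 = -1613 + 58922 = 57309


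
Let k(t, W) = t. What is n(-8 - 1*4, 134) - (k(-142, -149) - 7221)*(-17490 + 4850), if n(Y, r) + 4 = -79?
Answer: -93068403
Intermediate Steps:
n(Y, r) = -83 (n(Y, r) = -4 - 79 = -83)
n(-8 - 1*4, 134) - (k(-142, -149) - 7221)*(-17490 + 4850) = -83 - (-142 - 7221)*(-17490 + 4850) = -83 - (-7363)*(-12640) = -83 - 1*93068320 = -83 - 93068320 = -93068403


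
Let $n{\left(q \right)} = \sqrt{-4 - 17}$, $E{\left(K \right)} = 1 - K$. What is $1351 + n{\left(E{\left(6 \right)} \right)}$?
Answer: $1351 + i \sqrt{21} \approx 1351.0 + 4.5826 i$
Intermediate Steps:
$n{\left(q \right)} = i \sqrt{21}$ ($n{\left(q \right)} = \sqrt{-21} = i \sqrt{21}$)
$1351 + n{\left(E{\left(6 \right)} \right)} = 1351 + i \sqrt{21}$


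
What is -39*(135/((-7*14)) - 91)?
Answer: 353067/98 ≈ 3602.7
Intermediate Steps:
-39*(135/((-7*14)) - 91) = -39*(135/(-98) - 91) = -39*(135*(-1/98) - 91) = -39*(-135/98 - 91) = -39*(-9053/98) = 353067/98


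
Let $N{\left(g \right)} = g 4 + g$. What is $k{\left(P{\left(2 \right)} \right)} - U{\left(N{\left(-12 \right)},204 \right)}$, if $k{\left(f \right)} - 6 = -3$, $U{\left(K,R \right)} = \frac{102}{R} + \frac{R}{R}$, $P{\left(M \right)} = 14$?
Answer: $\frac{3}{2} \approx 1.5$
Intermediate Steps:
$N{\left(g \right)} = 5 g$ ($N{\left(g \right)} = 4 g + g = 5 g$)
$U{\left(K,R \right)} = 1 + \frac{102}{R}$ ($U{\left(K,R \right)} = \frac{102}{R} + 1 = 1 + \frac{102}{R}$)
$k{\left(f \right)} = 3$ ($k{\left(f \right)} = 6 - 3 = 3$)
$k{\left(P{\left(2 \right)} \right)} - U{\left(N{\left(-12 \right)},204 \right)} = 3 - \frac{102 + 204}{204} = 3 - \frac{1}{204} \cdot 306 = 3 - \frac{3}{2} = \frac{3}{2}$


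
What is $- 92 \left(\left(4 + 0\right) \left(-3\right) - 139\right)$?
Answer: $13892$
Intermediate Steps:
$- 92 \left(\left(4 + 0\right) \left(-3\right) - 139\right) = - 92 \left(4 \left(-3\right) - 139\right) = - 92 \left(-12 - 139\right) = \left(-92\right) \left(-151\right) = 13892$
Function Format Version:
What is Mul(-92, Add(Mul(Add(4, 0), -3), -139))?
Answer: 13892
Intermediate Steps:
Mul(-92, Add(Mul(Add(4, 0), -3), -139)) = Mul(-92, Add(Mul(4, -3), -139)) = Mul(-92, Add(-12, -139)) = Mul(-92, -151) = 13892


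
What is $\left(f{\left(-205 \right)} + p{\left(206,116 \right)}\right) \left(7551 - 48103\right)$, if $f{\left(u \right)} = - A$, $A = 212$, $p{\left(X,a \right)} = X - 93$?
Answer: $4014648$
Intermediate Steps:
$p{\left(X,a \right)} = -93 + X$ ($p{\left(X,a \right)} = X - 93 = -93 + X$)
$f{\left(u \right)} = -212$ ($f{\left(u \right)} = \left(-1\right) 212 = -212$)
$\left(f{\left(-205 \right)} + p{\left(206,116 \right)}\right) \left(7551 - 48103\right) = \left(-212 + \left(-93 + 206\right)\right) \left(7551 - 48103\right) = \left(-212 + 113\right) \left(-40552\right) = \left(-99\right) \left(-40552\right) = 4014648$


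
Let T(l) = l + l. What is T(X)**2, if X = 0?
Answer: 0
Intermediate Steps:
T(l) = 2*l
T(X)**2 = (2*0)**2 = 0**2 = 0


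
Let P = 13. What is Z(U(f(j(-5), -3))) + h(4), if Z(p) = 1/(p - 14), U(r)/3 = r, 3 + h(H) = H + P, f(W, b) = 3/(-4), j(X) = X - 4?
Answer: 906/65 ≈ 13.938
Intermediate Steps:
j(X) = -4 + X
f(W, b) = -3/4 (f(W, b) = 3*(-1/4) = -3/4)
h(H) = 10 + H (h(H) = -3 + (H + 13) = -3 + (13 + H) = 10 + H)
U(r) = 3*r
Z(p) = 1/(-14 + p)
Z(U(f(j(-5), -3))) + h(4) = 1/(-14 + 3*(-3/4)) + (10 + 4) = 1/(-14 - 9/4) + 14 = 1/(-65/4) + 14 = -4/65 + 14 = 906/65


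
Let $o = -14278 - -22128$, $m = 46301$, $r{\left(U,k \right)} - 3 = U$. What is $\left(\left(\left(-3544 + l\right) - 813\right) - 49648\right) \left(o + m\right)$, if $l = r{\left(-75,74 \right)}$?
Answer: $-2928323627$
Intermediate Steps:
$r{\left(U,k \right)} = 3 + U$
$o = 7850$ ($o = -14278 + 22128 = 7850$)
$l = -72$ ($l = 3 - 75 = -72$)
$\left(\left(\left(-3544 + l\right) - 813\right) - 49648\right) \left(o + m\right) = \left(\left(\left(-3544 - 72\right) - 813\right) - 49648\right) \left(7850 + 46301\right) = \left(\left(-3616 - 813\right) - 49648\right) 54151 = \left(-4429 - 49648\right) 54151 = \left(-54077\right) 54151 = -2928323627$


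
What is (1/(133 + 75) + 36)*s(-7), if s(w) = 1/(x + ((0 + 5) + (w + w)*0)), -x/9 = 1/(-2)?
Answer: 7489/1976 ≈ 3.7900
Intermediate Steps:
x = 9/2 (x = -9/(-2) = -9*(-1/2) = 9/2 ≈ 4.5000)
s(w) = 2/19 (s(w) = 1/(9/2 + ((0 + 5) + (w + w)*0)) = 1/(9/2 + (5 + (2*w)*0)) = 1/(9/2 + (5 + 0)) = 1/(9/2 + 5) = 1/(19/2) = 2/19)
(1/(133 + 75) + 36)*s(-7) = (1/(133 + 75) + 36)*(2/19) = (1/208 + 36)*(2/19) = (7489/208)*(2/19) = 7489/1976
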